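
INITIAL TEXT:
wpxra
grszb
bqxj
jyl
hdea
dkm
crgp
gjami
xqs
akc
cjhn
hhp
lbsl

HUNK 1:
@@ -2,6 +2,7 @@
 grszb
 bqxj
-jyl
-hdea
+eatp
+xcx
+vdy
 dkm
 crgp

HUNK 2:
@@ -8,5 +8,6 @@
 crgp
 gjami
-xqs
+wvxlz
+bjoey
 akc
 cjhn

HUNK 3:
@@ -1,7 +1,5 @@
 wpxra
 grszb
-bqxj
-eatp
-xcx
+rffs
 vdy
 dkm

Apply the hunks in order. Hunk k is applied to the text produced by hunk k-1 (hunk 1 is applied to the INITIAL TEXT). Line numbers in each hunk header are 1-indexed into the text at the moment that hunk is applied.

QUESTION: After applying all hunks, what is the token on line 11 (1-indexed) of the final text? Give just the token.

Answer: cjhn

Derivation:
Hunk 1: at line 2 remove [jyl,hdea] add [eatp,xcx,vdy] -> 14 lines: wpxra grszb bqxj eatp xcx vdy dkm crgp gjami xqs akc cjhn hhp lbsl
Hunk 2: at line 8 remove [xqs] add [wvxlz,bjoey] -> 15 lines: wpxra grszb bqxj eatp xcx vdy dkm crgp gjami wvxlz bjoey akc cjhn hhp lbsl
Hunk 3: at line 1 remove [bqxj,eatp,xcx] add [rffs] -> 13 lines: wpxra grszb rffs vdy dkm crgp gjami wvxlz bjoey akc cjhn hhp lbsl
Final line 11: cjhn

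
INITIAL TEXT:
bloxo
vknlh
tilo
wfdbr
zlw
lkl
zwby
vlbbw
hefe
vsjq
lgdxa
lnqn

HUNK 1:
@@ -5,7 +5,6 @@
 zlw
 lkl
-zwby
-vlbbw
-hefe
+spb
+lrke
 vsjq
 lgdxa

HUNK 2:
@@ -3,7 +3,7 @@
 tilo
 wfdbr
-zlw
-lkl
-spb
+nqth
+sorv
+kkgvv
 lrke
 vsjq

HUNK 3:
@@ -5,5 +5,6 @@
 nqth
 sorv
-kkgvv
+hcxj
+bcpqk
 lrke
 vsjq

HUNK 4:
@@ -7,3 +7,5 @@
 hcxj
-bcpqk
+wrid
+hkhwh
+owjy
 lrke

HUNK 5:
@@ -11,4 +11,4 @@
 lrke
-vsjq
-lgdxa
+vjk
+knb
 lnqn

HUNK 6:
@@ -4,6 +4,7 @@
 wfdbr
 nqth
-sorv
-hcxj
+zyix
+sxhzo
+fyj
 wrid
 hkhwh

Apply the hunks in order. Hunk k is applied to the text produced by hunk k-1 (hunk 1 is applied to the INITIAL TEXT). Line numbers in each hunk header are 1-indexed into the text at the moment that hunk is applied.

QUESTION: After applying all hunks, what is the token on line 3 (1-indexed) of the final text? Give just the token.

Hunk 1: at line 5 remove [zwby,vlbbw,hefe] add [spb,lrke] -> 11 lines: bloxo vknlh tilo wfdbr zlw lkl spb lrke vsjq lgdxa lnqn
Hunk 2: at line 3 remove [zlw,lkl,spb] add [nqth,sorv,kkgvv] -> 11 lines: bloxo vknlh tilo wfdbr nqth sorv kkgvv lrke vsjq lgdxa lnqn
Hunk 3: at line 5 remove [kkgvv] add [hcxj,bcpqk] -> 12 lines: bloxo vknlh tilo wfdbr nqth sorv hcxj bcpqk lrke vsjq lgdxa lnqn
Hunk 4: at line 7 remove [bcpqk] add [wrid,hkhwh,owjy] -> 14 lines: bloxo vknlh tilo wfdbr nqth sorv hcxj wrid hkhwh owjy lrke vsjq lgdxa lnqn
Hunk 5: at line 11 remove [vsjq,lgdxa] add [vjk,knb] -> 14 lines: bloxo vknlh tilo wfdbr nqth sorv hcxj wrid hkhwh owjy lrke vjk knb lnqn
Hunk 6: at line 4 remove [sorv,hcxj] add [zyix,sxhzo,fyj] -> 15 lines: bloxo vknlh tilo wfdbr nqth zyix sxhzo fyj wrid hkhwh owjy lrke vjk knb lnqn
Final line 3: tilo

Answer: tilo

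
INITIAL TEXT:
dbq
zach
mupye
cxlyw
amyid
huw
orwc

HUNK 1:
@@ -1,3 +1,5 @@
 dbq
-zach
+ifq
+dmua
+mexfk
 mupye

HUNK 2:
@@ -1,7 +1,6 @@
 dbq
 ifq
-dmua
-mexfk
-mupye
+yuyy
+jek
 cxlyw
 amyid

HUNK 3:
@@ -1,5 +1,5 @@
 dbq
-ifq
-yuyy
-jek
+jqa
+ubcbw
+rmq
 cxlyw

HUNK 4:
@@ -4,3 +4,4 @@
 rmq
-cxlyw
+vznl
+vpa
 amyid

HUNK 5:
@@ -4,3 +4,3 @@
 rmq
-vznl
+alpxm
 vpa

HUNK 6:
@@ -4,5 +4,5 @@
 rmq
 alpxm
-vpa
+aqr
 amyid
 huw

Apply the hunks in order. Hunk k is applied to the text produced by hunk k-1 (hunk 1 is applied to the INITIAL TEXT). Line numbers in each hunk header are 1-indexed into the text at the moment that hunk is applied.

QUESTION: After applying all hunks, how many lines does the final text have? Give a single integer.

Answer: 9

Derivation:
Hunk 1: at line 1 remove [zach] add [ifq,dmua,mexfk] -> 9 lines: dbq ifq dmua mexfk mupye cxlyw amyid huw orwc
Hunk 2: at line 1 remove [dmua,mexfk,mupye] add [yuyy,jek] -> 8 lines: dbq ifq yuyy jek cxlyw amyid huw orwc
Hunk 3: at line 1 remove [ifq,yuyy,jek] add [jqa,ubcbw,rmq] -> 8 lines: dbq jqa ubcbw rmq cxlyw amyid huw orwc
Hunk 4: at line 4 remove [cxlyw] add [vznl,vpa] -> 9 lines: dbq jqa ubcbw rmq vznl vpa amyid huw orwc
Hunk 5: at line 4 remove [vznl] add [alpxm] -> 9 lines: dbq jqa ubcbw rmq alpxm vpa amyid huw orwc
Hunk 6: at line 4 remove [vpa] add [aqr] -> 9 lines: dbq jqa ubcbw rmq alpxm aqr amyid huw orwc
Final line count: 9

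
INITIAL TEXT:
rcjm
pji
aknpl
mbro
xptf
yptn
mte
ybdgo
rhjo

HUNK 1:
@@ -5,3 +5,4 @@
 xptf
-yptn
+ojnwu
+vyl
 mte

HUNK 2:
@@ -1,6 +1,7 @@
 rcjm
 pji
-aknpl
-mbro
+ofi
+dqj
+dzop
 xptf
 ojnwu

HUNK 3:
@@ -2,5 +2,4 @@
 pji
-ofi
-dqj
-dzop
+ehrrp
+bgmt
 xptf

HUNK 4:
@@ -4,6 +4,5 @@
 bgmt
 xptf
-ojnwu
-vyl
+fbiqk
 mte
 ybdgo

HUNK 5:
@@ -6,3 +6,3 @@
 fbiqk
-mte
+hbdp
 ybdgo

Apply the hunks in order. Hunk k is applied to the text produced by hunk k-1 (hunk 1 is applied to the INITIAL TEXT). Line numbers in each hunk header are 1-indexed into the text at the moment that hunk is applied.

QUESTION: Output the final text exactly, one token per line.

Hunk 1: at line 5 remove [yptn] add [ojnwu,vyl] -> 10 lines: rcjm pji aknpl mbro xptf ojnwu vyl mte ybdgo rhjo
Hunk 2: at line 1 remove [aknpl,mbro] add [ofi,dqj,dzop] -> 11 lines: rcjm pji ofi dqj dzop xptf ojnwu vyl mte ybdgo rhjo
Hunk 3: at line 2 remove [ofi,dqj,dzop] add [ehrrp,bgmt] -> 10 lines: rcjm pji ehrrp bgmt xptf ojnwu vyl mte ybdgo rhjo
Hunk 4: at line 4 remove [ojnwu,vyl] add [fbiqk] -> 9 lines: rcjm pji ehrrp bgmt xptf fbiqk mte ybdgo rhjo
Hunk 5: at line 6 remove [mte] add [hbdp] -> 9 lines: rcjm pji ehrrp bgmt xptf fbiqk hbdp ybdgo rhjo

Answer: rcjm
pji
ehrrp
bgmt
xptf
fbiqk
hbdp
ybdgo
rhjo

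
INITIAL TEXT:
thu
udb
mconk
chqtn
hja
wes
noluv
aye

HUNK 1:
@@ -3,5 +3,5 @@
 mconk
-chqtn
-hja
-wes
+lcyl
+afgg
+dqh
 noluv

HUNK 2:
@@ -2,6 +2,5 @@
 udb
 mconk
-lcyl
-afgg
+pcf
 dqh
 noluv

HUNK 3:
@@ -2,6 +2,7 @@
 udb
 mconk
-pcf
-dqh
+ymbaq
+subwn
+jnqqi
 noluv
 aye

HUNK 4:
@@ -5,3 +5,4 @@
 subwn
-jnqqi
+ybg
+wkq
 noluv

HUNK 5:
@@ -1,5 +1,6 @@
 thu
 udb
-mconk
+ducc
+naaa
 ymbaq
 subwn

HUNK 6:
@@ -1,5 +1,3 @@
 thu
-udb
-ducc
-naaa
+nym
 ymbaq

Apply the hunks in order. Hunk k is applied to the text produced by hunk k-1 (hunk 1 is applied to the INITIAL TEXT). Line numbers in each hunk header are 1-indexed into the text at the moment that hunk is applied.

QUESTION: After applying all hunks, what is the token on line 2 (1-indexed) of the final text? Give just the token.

Answer: nym

Derivation:
Hunk 1: at line 3 remove [chqtn,hja,wes] add [lcyl,afgg,dqh] -> 8 lines: thu udb mconk lcyl afgg dqh noluv aye
Hunk 2: at line 2 remove [lcyl,afgg] add [pcf] -> 7 lines: thu udb mconk pcf dqh noluv aye
Hunk 3: at line 2 remove [pcf,dqh] add [ymbaq,subwn,jnqqi] -> 8 lines: thu udb mconk ymbaq subwn jnqqi noluv aye
Hunk 4: at line 5 remove [jnqqi] add [ybg,wkq] -> 9 lines: thu udb mconk ymbaq subwn ybg wkq noluv aye
Hunk 5: at line 1 remove [mconk] add [ducc,naaa] -> 10 lines: thu udb ducc naaa ymbaq subwn ybg wkq noluv aye
Hunk 6: at line 1 remove [udb,ducc,naaa] add [nym] -> 8 lines: thu nym ymbaq subwn ybg wkq noluv aye
Final line 2: nym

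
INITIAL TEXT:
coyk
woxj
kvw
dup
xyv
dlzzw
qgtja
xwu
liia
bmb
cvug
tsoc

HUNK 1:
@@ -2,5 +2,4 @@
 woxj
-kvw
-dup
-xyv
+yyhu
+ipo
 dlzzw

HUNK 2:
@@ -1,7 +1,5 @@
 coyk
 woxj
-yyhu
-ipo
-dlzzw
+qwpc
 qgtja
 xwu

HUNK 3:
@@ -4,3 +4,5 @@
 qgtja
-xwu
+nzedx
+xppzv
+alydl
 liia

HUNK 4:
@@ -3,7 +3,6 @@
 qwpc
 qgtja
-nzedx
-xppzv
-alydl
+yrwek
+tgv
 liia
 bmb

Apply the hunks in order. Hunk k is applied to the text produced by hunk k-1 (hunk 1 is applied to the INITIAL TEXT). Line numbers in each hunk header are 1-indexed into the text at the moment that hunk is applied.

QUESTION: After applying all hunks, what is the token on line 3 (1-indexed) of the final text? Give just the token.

Hunk 1: at line 2 remove [kvw,dup,xyv] add [yyhu,ipo] -> 11 lines: coyk woxj yyhu ipo dlzzw qgtja xwu liia bmb cvug tsoc
Hunk 2: at line 1 remove [yyhu,ipo,dlzzw] add [qwpc] -> 9 lines: coyk woxj qwpc qgtja xwu liia bmb cvug tsoc
Hunk 3: at line 4 remove [xwu] add [nzedx,xppzv,alydl] -> 11 lines: coyk woxj qwpc qgtja nzedx xppzv alydl liia bmb cvug tsoc
Hunk 4: at line 3 remove [nzedx,xppzv,alydl] add [yrwek,tgv] -> 10 lines: coyk woxj qwpc qgtja yrwek tgv liia bmb cvug tsoc
Final line 3: qwpc

Answer: qwpc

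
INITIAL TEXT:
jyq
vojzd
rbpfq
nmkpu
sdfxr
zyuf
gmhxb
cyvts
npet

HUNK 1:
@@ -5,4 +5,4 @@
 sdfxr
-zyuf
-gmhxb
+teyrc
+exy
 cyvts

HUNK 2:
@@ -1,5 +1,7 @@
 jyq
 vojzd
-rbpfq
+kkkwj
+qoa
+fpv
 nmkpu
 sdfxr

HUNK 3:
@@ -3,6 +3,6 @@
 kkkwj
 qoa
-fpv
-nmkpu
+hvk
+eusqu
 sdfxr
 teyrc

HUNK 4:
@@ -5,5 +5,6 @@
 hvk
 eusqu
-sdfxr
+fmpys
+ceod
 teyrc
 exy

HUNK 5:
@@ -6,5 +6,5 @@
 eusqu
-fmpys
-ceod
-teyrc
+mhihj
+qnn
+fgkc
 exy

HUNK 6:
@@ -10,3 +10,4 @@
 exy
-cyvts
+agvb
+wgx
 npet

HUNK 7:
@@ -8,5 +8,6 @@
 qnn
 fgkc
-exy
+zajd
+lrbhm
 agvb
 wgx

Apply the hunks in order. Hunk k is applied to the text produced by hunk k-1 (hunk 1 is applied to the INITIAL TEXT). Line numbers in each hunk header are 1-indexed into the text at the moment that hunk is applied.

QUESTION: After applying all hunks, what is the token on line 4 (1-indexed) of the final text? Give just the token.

Answer: qoa

Derivation:
Hunk 1: at line 5 remove [zyuf,gmhxb] add [teyrc,exy] -> 9 lines: jyq vojzd rbpfq nmkpu sdfxr teyrc exy cyvts npet
Hunk 2: at line 1 remove [rbpfq] add [kkkwj,qoa,fpv] -> 11 lines: jyq vojzd kkkwj qoa fpv nmkpu sdfxr teyrc exy cyvts npet
Hunk 3: at line 3 remove [fpv,nmkpu] add [hvk,eusqu] -> 11 lines: jyq vojzd kkkwj qoa hvk eusqu sdfxr teyrc exy cyvts npet
Hunk 4: at line 5 remove [sdfxr] add [fmpys,ceod] -> 12 lines: jyq vojzd kkkwj qoa hvk eusqu fmpys ceod teyrc exy cyvts npet
Hunk 5: at line 6 remove [fmpys,ceod,teyrc] add [mhihj,qnn,fgkc] -> 12 lines: jyq vojzd kkkwj qoa hvk eusqu mhihj qnn fgkc exy cyvts npet
Hunk 6: at line 10 remove [cyvts] add [agvb,wgx] -> 13 lines: jyq vojzd kkkwj qoa hvk eusqu mhihj qnn fgkc exy agvb wgx npet
Hunk 7: at line 8 remove [exy] add [zajd,lrbhm] -> 14 lines: jyq vojzd kkkwj qoa hvk eusqu mhihj qnn fgkc zajd lrbhm agvb wgx npet
Final line 4: qoa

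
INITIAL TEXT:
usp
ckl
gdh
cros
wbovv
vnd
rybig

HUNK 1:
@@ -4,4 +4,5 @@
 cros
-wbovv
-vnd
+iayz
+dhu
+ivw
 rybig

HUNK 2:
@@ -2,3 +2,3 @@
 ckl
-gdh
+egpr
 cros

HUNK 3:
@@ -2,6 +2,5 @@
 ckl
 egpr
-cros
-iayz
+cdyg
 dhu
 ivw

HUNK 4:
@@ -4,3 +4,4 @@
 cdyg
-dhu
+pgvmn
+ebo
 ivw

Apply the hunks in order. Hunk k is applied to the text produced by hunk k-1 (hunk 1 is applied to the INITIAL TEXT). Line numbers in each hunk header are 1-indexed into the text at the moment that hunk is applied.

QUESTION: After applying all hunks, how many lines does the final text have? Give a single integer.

Answer: 8

Derivation:
Hunk 1: at line 4 remove [wbovv,vnd] add [iayz,dhu,ivw] -> 8 lines: usp ckl gdh cros iayz dhu ivw rybig
Hunk 2: at line 2 remove [gdh] add [egpr] -> 8 lines: usp ckl egpr cros iayz dhu ivw rybig
Hunk 3: at line 2 remove [cros,iayz] add [cdyg] -> 7 lines: usp ckl egpr cdyg dhu ivw rybig
Hunk 4: at line 4 remove [dhu] add [pgvmn,ebo] -> 8 lines: usp ckl egpr cdyg pgvmn ebo ivw rybig
Final line count: 8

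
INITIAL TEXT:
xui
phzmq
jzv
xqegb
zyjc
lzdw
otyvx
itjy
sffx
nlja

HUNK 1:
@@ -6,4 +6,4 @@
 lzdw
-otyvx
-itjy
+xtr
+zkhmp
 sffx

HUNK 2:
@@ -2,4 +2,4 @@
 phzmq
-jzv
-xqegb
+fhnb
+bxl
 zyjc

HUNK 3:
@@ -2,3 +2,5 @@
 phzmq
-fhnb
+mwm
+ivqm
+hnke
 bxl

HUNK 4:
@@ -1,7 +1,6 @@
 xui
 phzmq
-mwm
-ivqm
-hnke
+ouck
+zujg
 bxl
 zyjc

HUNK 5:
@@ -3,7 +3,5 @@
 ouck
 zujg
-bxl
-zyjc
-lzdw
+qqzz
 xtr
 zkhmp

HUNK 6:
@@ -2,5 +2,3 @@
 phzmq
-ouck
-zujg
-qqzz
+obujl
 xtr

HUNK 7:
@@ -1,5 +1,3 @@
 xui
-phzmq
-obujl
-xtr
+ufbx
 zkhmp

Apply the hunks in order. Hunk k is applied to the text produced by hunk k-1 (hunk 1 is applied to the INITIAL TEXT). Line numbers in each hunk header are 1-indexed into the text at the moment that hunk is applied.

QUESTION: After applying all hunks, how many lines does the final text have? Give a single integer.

Answer: 5

Derivation:
Hunk 1: at line 6 remove [otyvx,itjy] add [xtr,zkhmp] -> 10 lines: xui phzmq jzv xqegb zyjc lzdw xtr zkhmp sffx nlja
Hunk 2: at line 2 remove [jzv,xqegb] add [fhnb,bxl] -> 10 lines: xui phzmq fhnb bxl zyjc lzdw xtr zkhmp sffx nlja
Hunk 3: at line 2 remove [fhnb] add [mwm,ivqm,hnke] -> 12 lines: xui phzmq mwm ivqm hnke bxl zyjc lzdw xtr zkhmp sffx nlja
Hunk 4: at line 1 remove [mwm,ivqm,hnke] add [ouck,zujg] -> 11 lines: xui phzmq ouck zujg bxl zyjc lzdw xtr zkhmp sffx nlja
Hunk 5: at line 3 remove [bxl,zyjc,lzdw] add [qqzz] -> 9 lines: xui phzmq ouck zujg qqzz xtr zkhmp sffx nlja
Hunk 6: at line 2 remove [ouck,zujg,qqzz] add [obujl] -> 7 lines: xui phzmq obujl xtr zkhmp sffx nlja
Hunk 7: at line 1 remove [phzmq,obujl,xtr] add [ufbx] -> 5 lines: xui ufbx zkhmp sffx nlja
Final line count: 5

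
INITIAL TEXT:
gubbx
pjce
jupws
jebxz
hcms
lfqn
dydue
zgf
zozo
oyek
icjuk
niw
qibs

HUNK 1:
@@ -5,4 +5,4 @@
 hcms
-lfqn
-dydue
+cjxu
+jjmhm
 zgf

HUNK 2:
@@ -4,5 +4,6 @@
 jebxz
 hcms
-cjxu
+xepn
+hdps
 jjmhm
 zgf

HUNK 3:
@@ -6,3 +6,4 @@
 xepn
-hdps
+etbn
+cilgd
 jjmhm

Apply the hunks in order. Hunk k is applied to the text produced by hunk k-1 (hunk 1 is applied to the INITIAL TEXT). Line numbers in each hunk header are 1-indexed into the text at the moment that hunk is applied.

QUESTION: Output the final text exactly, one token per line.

Hunk 1: at line 5 remove [lfqn,dydue] add [cjxu,jjmhm] -> 13 lines: gubbx pjce jupws jebxz hcms cjxu jjmhm zgf zozo oyek icjuk niw qibs
Hunk 2: at line 4 remove [cjxu] add [xepn,hdps] -> 14 lines: gubbx pjce jupws jebxz hcms xepn hdps jjmhm zgf zozo oyek icjuk niw qibs
Hunk 3: at line 6 remove [hdps] add [etbn,cilgd] -> 15 lines: gubbx pjce jupws jebxz hcms xepn etbn cilgd jjmhm zgf zozo oyek icjuk niw qibs

Answer: gubbx
pjce
jupws
jebxz
hcms
xepn
etbn
cilgd
jjmhm
zgf
zozo
oyek
icjuk
niw
qibs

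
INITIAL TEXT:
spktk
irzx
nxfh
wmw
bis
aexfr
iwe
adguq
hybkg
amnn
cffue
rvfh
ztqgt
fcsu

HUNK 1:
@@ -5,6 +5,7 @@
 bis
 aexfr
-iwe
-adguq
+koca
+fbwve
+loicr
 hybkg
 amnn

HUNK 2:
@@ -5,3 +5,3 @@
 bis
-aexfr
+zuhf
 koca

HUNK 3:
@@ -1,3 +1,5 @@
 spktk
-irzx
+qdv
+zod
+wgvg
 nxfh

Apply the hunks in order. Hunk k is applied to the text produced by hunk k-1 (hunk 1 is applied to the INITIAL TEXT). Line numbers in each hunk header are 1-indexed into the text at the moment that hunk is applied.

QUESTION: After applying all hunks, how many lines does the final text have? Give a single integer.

Hunk 1: at line 5 remove [iwe,adguq] add [koca,fbwve,loicr] -> 15 lines: spktk irzx nxfh wmw bis aexfr koca fbwve loicr hybkg amnn cffue rvfh ztqgt fcsu
Hunk 2: at line 5 remove [aexfr] add [zuhf] -> 15 lines: spktk irzx nxfh wmw bis zuhf koca fbwve loicr hybkg amnn cffue rvfh ztqgt fcsu
Hunk 3: at line 1 remove [irzx] add [qdv,zod,wgvg] -> 17 lines: spktk qdv zod wgvg nxfh wmw bis zuhf koca fbwve loicr hybkg amnn cffue rvfh ztqgt fcsu
Final line count: 17

Answer: 17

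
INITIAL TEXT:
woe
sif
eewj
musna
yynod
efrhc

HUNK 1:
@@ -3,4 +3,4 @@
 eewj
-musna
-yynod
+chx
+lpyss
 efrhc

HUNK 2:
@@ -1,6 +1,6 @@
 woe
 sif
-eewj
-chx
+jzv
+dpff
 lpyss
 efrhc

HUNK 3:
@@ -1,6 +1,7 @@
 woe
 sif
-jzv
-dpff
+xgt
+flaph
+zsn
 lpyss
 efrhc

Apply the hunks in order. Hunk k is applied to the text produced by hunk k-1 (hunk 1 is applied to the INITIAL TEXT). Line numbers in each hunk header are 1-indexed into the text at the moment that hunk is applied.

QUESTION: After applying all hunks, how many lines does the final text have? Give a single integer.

Answer: 7

Derivation:
Hunk 1: at line 3 remove [musna,yynod] add [chx,lpyss] -> 6 lines: woe sif eewj chx lpyss efrhc
Hunk 2: at line 1 remove [eewj,chx] add [jzv,dpff] -> 6 lines: woe sif jzv dpff lpyss efrhc
Hunk 3: at line 1 remove [jzv,dpff] add [xgt,flaph,zsn] -> 7 lines: woe sif xgt flaph zsn lpyss efrhc
Final line count: 7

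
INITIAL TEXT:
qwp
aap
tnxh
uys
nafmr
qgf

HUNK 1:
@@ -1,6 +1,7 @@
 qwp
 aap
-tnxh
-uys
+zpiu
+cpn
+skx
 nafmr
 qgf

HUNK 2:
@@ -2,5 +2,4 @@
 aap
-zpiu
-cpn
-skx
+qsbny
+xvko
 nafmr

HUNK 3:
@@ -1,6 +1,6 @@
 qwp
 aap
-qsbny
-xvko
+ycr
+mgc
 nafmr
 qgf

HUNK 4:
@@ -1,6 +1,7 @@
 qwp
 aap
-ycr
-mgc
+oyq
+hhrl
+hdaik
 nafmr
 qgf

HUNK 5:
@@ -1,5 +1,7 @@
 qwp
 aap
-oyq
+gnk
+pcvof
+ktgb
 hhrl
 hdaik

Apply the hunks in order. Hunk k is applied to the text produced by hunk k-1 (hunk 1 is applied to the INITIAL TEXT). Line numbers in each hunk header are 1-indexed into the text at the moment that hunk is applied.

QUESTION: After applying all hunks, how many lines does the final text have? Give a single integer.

Hunk 1: at line 1 remove [tnxh,uys] add [zpiu,cpn,skx] -> 7 lines: qwp aap zpiu cpn skx nafmr qgf
Hunk 2: at line 2 remove [zpiu,cpn,skx] add [qsbny,xvko] -> 6 lines: qwp aap qsbny xvko nafmr qgf
Hunk 3: at line 1 remove [qsbny,xvko] add [ycr,mgc] -> 6 lines: qwp aap ycr mgc nafmr qgf
Hunk 4: at line 1 remove [ycr,mgc] add [oyq,hhrl,hdaik] -> 7 lines: qwp aap oyq hhrl hdaik nafmr qgf
Hunk 5: at line 1 remove [oyq] add [gnk,pcvof,ktgb] -> 9 lines: qwp aap gnk pcvof ktgb hhrl hdaik nafmr qgf
Final line count: 9

Answer: 9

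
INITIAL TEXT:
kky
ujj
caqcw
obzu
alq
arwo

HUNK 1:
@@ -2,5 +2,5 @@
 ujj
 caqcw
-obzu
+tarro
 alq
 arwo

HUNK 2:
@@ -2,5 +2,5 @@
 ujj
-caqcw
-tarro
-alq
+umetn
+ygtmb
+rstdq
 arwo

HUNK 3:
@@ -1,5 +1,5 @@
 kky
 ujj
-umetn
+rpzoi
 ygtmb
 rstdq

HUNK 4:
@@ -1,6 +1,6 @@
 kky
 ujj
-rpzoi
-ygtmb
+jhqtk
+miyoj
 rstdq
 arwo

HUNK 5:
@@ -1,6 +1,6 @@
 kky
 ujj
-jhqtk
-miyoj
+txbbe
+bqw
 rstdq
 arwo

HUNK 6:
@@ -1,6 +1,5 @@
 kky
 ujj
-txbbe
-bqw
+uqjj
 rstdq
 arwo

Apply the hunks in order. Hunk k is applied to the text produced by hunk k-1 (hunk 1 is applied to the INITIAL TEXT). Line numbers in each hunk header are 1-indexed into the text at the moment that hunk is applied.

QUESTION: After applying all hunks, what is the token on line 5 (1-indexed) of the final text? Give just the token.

Hunk 1: at line 2 remove [obzu] add [tarro] -> 6 lines: kky ujj caqcw tarro alq arwo
Hunk 2: at line 2 remove [caqcw,tarro,alq] add [umetn,ygtmb,rstdq] -> 6 lines: kky ujj umetn ygtmb rstdq arwo
Hunk 3: at line 1 remove [umetn] add [rpzoi] -> 6 lines: kky ujj rpzoi ygtmb rstdq arwo
Hunk 4: at line 1 remove [rpzoi,ygtmb] add [jhqtk,miyoj] -> 6 lines: kky ujj jhqtk miyoj rstdq arwo
Hunk 5: at line 1 remove [jhqtk,miyoj] add [txbbe,bqw] -> 6 lines: kky ujj txbbe bqw rstdq arwo
Hunk 6: at line 1 remove [txbbe,bqw] add [uqjj] -> 5 lines: kky ujj uqjj rstdq arwo
Final line 5: arwo

Answer: arwo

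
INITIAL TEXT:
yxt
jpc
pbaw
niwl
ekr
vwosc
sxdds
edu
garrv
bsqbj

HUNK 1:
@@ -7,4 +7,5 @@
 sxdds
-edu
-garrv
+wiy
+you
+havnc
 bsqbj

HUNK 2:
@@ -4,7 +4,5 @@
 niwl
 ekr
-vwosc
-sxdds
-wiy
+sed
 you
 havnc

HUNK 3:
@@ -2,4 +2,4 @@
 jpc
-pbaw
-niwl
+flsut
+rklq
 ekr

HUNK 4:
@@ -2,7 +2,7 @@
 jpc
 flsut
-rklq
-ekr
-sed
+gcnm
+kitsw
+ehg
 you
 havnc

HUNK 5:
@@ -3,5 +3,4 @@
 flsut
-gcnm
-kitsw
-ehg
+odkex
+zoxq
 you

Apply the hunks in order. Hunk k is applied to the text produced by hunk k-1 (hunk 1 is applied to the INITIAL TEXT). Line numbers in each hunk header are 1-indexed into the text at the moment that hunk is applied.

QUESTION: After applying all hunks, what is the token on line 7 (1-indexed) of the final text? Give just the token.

Hunk 1: at line 7 remove [edu,garrv] add [wiy,you,havnc] -> 11 lines: yxt jpc pbaw niwl ekr vwosc sxdds wiy you havnc bsqbj
Hunk 2: at line 4 remove [vwosc,sxdds,wiy] add [sed] -> 9 lines: yxt jpc pbaw niwl ekr sed you havnc bsqbj
Hunk 3: at line 2 remove [pbaw,niwl] add [flsut,rklq] -> 9 lines: yxt jpc flsut rklq ekr sed you havnc bsqbj
Hunk 4: at line 2 remove [rklq,ekr,sed] add [gcnm,kitsw,ehg] -> 9 lines: yxt jpc flsut gcnm kitsw ehg you havnc bsqbj
Hunk 5: at line 3 remove [gcnm,kitsw,ehg] add [odkex,zoxq] -> 8 lines: yxt jpc flsut odkex zoxq you havnc bsqbj
Final line 7: havnc

Answer: havnc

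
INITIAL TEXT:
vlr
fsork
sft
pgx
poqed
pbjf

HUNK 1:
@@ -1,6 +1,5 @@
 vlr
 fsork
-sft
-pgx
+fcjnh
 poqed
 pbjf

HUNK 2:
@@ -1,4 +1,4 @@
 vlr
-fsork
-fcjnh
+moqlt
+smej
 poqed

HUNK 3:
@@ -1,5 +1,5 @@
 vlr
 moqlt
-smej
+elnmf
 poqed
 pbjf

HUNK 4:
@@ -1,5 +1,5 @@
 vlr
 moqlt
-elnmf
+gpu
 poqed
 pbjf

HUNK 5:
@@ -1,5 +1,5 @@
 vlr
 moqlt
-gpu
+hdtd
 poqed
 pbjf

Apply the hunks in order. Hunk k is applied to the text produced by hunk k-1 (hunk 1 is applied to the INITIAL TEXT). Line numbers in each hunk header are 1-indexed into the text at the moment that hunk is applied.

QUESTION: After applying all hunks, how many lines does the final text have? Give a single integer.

Answer: 5

Derivation:
Hunk 1: at line 1 remove [sft,pgx] add [fcjnh] -> 5 lines: vlr fsork fcjnh poqed pbjf
Hunk 2: at line 1 remove [fsork,fcjnh] add [moqlt,smej] -> 5 lines: vlr moqlt smej poqed pbjf
Hunk 3: at line 1 remove [smej] add [elnmf] -> 5 lines: vlr moqlt elnmf poqed pbjf
Hunk 4: at line 1 remove [elnmf] add [gpu] -> 5 lines: vlr moqlt gpu poqed pbjf
Hunk 5: at line 1 remove [gpu] add [hdtd] -> 5 lines: vlr moqlt hdtd poqed pbjf
Final line count: 5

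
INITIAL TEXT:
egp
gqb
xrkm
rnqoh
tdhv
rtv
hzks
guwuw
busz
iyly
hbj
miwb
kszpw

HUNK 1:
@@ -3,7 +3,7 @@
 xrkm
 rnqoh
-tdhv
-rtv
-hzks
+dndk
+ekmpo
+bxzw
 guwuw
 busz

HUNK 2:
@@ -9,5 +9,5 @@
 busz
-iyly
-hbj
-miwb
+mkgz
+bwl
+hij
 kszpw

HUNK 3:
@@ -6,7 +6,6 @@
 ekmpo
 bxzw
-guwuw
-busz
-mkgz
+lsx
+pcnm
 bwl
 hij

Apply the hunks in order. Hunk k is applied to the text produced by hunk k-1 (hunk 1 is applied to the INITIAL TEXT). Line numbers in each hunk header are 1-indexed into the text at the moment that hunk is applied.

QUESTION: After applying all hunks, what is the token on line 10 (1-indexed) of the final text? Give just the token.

Hunk 1: at line 3 remove [tdhv,rtv,hzks] add [dndk,ekmpo,bxzw] -> 13 lines: egp gqb xrkm rnqoh dndk ekmpo bxzw guwuw busz iyly hbj miwb kszpw
Hunk 2: at line 9 remove [iyly,hbj,miwb] add [mkgz,bwl,hij] -> 13 lines: egp gqb xrkm rnqoh dndk ekmpo bxzw guwuw busz mkgz bwl hij kszpw
Hunk 3: at line 6 remove [guwuw,busz,mkgz] add [lsx,pcnm] -> 12 lines: egp gqb xrkm rnqoh dndk ekmpo bxzw lsx pcnm bwl hij kszpw
Final line 10: bwl

Answer: bwl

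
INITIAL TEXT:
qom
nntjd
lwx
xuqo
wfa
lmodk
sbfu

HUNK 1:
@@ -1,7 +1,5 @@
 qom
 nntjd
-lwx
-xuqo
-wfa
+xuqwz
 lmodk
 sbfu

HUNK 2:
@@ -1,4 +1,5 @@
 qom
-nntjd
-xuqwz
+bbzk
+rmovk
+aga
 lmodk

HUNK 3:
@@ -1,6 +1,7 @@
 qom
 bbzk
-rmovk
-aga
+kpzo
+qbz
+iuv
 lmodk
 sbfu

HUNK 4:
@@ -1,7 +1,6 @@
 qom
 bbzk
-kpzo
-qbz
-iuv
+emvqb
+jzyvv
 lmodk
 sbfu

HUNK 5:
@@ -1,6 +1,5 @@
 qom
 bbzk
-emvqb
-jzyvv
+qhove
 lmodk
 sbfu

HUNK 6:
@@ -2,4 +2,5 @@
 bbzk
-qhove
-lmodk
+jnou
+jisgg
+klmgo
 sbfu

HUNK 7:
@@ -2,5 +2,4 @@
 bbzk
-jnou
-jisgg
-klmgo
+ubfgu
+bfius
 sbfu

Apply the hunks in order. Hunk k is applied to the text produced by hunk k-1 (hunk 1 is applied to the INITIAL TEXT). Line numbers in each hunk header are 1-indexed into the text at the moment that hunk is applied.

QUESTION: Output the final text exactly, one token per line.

Hunk 1: at line 1 remove [lwx,xuqo,wfa] add [xuqwz] -> 5 lines: qom nntjd xuqwz lmodk sbfu
Hunk 2: at line 1 remove [nntjd,xuqwz] add [bbzk,rmovk,aga] -> 6 lines: qom bbzk rmovk aga lmodk sbfu
Hunk 3: at line 1 remove [rmovk,aga] add [kpzo,qbz,iuv] -> 7 lines: qom bbzk kpzo qbz iuv lmodk sbfu
Hunk 4: at line 1 remove [kpzo,qbz,iuv] add [emvqb,jzyvv] -> 6 lines: qom bbzk emvqb jzyvv lmodk sbfu
Hunk 5: at line 1 remove [emvqb,jzyvv] add [qhove] -> 5 lines: qom bbzk qhove lmodk sbfu
Hunk 6: at line 2 remove [qhove,lmodk] add [jnou,jisgg,klmgo] -> 6 lines: qom bbzk jnou jisgg klmgo sbfu
Hunk 7: at line 2 remove [jnou,jisgg,klmgo] add [ubfgu,bfius] -> 5 lines: qom bbzk ubfgu bfius sbfu

Answer: qom
bbzk
ubfgu
bfius
sbfu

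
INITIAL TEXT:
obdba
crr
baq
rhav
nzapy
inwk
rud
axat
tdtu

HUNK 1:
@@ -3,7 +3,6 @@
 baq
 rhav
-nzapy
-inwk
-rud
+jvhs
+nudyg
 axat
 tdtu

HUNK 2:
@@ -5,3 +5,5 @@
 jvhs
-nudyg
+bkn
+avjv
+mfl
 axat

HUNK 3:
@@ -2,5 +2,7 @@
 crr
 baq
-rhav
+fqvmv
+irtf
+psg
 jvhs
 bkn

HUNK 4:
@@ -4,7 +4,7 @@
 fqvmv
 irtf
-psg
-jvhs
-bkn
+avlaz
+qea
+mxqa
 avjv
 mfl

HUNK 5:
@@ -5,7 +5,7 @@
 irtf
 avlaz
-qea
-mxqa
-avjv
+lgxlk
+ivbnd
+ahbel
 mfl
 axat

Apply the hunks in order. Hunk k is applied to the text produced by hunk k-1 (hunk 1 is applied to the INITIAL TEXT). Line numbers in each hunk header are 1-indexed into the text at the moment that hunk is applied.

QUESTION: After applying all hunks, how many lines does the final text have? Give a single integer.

Answer: 12

Derivation:
Hunk 1: at line 3 remove [nzapy,inwk,rud] add [jvhs,nudyg] -> 8 lines: obdba crr baq rhav jvhs nudyg axat tdtu
Hunk 2: at line 5 remove [nudyg] add [bkn,avjv,mfl] -> 10 lines: obdba crr baq rhav jvhs bkn avjv mfl axat tdtu
Hunk 3: at line 2 remove [rhav] add [fqvmv,irtf,psg] -> 12 lines: obdba crr baq fqvmv irtf psg jvhs bkn avjv mfl axat tdtu
Hunk 4: at line 4 remove [psg,jvhs,bkn] add [avlaz,qea,mxqa] -> 12 lines: obdba crr baq fqvmv irtf avlaz qea mxqa avjv mfl axat tdtu
Hunk 5: at line 5 remove [qea,mxqa,avjv] add [lgxlk,ivbnd,ahbel] -> 12 lines: obdba crr baq fqvmv irtf avlaz lgxlk ivbnd ahbel mfl axat tdtu
Final line count: 12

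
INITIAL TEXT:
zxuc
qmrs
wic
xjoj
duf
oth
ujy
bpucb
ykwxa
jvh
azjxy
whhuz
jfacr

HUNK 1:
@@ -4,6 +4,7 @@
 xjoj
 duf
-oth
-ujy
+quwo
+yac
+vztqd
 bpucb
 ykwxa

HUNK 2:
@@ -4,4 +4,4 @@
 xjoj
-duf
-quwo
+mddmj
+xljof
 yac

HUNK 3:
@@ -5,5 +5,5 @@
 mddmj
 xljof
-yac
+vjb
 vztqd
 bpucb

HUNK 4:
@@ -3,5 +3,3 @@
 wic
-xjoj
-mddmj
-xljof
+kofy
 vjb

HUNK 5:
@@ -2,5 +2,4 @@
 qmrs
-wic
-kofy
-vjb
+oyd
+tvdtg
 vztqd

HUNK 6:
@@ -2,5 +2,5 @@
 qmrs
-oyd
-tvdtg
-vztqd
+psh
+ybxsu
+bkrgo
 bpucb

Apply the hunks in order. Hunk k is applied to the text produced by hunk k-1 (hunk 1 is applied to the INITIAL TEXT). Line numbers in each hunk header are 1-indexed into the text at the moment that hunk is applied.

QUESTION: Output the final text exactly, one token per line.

Answer: zxuc
qmrs
psh
ybxsu
bkrgo
bpucb
ykwxa
jvh
azjxy
whhuz
jfacr

Derivation:
Hunk 1: at line 4 remove [oth,ujy] add [quwo,yac,vztqd] -> 14 lines: zxuc qmrs wic xjoj duf quwo yac vztqd bpucb ykwxa jvh azjxy whhuz jfacr
Hunk 2: at line 4 remove [duf,quwo] add [mddmj,xljof] -> 14 lines: zxuc qmrs wic xjoj mddmj xljof yac vztqd bpucb ykwxa jvh azjxy whhuz jfacr
Hunk 3: at line 5 remove [yac] add [vjb] -> 14 lines: zxuc qmrs wic xjoj mddmj xljof vjb vztqd bpucb ykwxa jvh azjxy whhuz jfacr
Hunk 4: at line 3 remove [xjoj,mddmj,xljof] add [kofy] -> 12 lines: zxuc qmrs wic kofy vjb vztqd bpucb ykwxa jvh azjxy whhuz jfacr
Hunk 5: at line 2 remove [wic,kofy,vjb] add [oyd,tvdtg] -> 11 lines: zxuc qmrs oyd tvdtg vztqd bpucb ykwxa jvh azjxy whhuz jfacr
Hunk 6: at line 2 remove [oyd,tvdtg,vztqd] add [psh,ybxsu,bkrgo] -> 11 lines: zxuc qmrs psh ybxsu bkrgo bpucb ykwxa jvh azjxy whhuz jfacr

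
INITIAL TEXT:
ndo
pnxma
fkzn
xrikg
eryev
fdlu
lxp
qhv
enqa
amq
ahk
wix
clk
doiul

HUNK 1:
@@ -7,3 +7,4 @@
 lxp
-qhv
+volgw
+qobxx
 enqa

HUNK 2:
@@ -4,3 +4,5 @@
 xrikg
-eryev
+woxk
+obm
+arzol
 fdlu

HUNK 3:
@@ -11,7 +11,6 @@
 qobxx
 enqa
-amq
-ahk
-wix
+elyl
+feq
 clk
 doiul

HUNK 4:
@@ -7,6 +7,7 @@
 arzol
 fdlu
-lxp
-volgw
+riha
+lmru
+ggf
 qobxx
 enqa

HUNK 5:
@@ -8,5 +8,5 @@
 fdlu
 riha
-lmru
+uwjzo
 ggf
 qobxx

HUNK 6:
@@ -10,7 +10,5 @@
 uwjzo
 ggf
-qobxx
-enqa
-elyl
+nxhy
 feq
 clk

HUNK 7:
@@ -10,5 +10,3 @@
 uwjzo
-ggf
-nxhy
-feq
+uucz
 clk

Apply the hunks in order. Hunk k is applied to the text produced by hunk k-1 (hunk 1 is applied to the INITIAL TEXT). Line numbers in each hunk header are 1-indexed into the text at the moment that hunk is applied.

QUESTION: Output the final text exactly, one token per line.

Answer: ndo
pnxma
fkzn
xrikg
woxk
obm
arzol
fdlu
riha
uwjzo
uucz
clk
doiul

Derivation:
Hunk 1: at line 7 remove [qhv] add [volgw,qobxx] -> 15 lines: ndo pnxma fkzn xrikg eryev fdlu lxp volgw qobxx enqa amq ahk wix clk doiul
Hunk 2: at line 4 remove [eryev] add [woxk,obm,arzol] -> 17 lines: ndo pnxma fkzn xrikg woxk obm arzol fdlu lxp volgw qobxx enqa amq ahk wix clk doiul
Hunk 3: at line 11 remove [amq,ahk,wix] add [elyl,feq] -> 16 lines: ndo pnxma fkzn xrikg woxk obm arzol fdlu lxp volgw qobxx enqa elyl feq clk doiul
Hunk 4: at line 7 remove [lxp,volgw] add [riha,lmru,ggf] -> 17 lines: ndo pnxma fkzn xrikg woxk obm arzol fdlu riha lmru ggf qobxx enqa elyl feq clk doiul
Hunk 5: at line 8 remove [lmru] add [uwjzo] -> 17 lines: ndo pnxma fkzn xrikg woxk obm arzol fdlu riha uwjzo ggf qobxx enqa elyl feq clk doiul
Hunk 6: at line 10 remove [qobxx,enqa,elyl] add [nxhy] -> 15 lines: ndo pnxma fkzn xrikg woxk obm arzol fdlu riha uwjzo ggf nxhy feq clk doiul
Hunk 7: at line 10 remove [ggf,nxhy,feq] add [uucz] -> 13 lines: ndo pnxma fkzn xrikg woxk obm arzol fdlu riha uwjzo uucz clk doiul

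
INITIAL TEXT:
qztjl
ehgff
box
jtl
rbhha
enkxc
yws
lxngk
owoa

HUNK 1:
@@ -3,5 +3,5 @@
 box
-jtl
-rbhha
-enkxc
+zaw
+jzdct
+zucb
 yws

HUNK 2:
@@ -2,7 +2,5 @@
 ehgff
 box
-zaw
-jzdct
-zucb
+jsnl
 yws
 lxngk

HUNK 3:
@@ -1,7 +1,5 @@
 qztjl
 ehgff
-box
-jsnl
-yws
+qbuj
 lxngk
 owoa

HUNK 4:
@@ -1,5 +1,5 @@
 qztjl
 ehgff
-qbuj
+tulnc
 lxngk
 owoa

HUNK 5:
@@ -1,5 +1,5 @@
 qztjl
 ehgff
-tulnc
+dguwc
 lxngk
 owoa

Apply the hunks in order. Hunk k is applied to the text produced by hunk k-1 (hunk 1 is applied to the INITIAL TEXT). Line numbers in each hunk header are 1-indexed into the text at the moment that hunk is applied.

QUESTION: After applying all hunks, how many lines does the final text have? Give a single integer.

Answer: 5

Derivation:
Hunk 1: at line 3 remove [jtl,rbhha,enkxc] add [zaw,jzdct,zucb] -> 9 lines: qztjl ehgff box zaw jzdct zucb yws lxngk owoa
Hunk 2: at line 2 remove [zaw,jzdct,zucb] add [jsnl] -> 7 lines: qztjl ehgff box jsnl yws lxngk owoa
Hunk 3: at line 1 remove [box,jsnl,yws] add [qbuj] -> 5 lines: qztjl ehgff qbuj lxngk owoa
Hunk 4: at line 1 remove [qbuj] add [tulnc] -> 5 lines: qztjl ehgff tulnc lxngk owoa
Hunk 5: at line 1 remove [tulnc] add [dguwc] -> 5 lines: qztjl ehgff dguwc lxngk owoa
Final line count: 5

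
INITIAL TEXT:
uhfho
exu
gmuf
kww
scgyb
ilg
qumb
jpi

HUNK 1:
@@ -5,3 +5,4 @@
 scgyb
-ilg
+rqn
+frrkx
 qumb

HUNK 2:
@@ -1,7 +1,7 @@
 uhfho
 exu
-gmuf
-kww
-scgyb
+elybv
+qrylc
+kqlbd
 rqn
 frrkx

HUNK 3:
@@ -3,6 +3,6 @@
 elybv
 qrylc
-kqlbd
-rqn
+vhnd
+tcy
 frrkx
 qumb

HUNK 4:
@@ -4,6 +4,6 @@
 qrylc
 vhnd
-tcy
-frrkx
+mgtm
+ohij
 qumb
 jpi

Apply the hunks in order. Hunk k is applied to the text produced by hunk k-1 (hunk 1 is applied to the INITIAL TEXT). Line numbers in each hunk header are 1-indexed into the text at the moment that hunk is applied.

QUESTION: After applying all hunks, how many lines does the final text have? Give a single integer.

Hunk 1: at line 5 remove [ilg] add [rqn,frrkx] -> 9 lines: uhfho exu gmuf kww scgyb rqn frrkx qumb jpi
Hunk 2: at line 1 remove [gmuf,kww,scgyb] add [elybv,qrylc,kqlbd] -> 9 lines: uhfho exu elybv qrylc kqlbd rqn frrkx qumb jpi
Hunk 3: at line 3 remove [kqlbd,rqn] add [vhnd,tcy] -> 9 lines: uhfho exu elybv qrylc vhnd tcy frrkx qumb jpi
Hunk 4: at line 4 remove [tcy,frrkx] add [mgtm,ohij] -> 9 lines: uhfho exu elybv qrylc vhnd mgtm ohij qumb jpi
Final line count: 9

Answer: 9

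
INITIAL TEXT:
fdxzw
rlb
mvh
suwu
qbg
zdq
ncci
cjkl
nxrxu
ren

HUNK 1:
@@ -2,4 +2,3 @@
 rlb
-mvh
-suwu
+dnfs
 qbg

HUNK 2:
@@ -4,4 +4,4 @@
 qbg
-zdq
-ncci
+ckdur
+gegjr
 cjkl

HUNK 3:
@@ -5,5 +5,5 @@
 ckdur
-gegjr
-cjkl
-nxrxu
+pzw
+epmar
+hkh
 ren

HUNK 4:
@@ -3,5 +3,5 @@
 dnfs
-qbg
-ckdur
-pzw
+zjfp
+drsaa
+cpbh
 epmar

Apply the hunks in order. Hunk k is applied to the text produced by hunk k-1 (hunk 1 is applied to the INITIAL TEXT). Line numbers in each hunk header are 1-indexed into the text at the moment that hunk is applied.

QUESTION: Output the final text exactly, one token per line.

Answer: fdxzw
rlb
dnfs
zjfp
drsaa
cpbh
epmar
hkh
ren

Derivation:
Hunk 1: at line 2 remove [mvh,suwu] add [dnfs] -> 9 lines: fdxzw rlb dnfs qbg zdq ncci cjkl nxrxu ren
Hunk 2: at line 4 remove [zdq,ncci] add [ckdur,gegjr] -> 9 lines: fdxzw rlb dnfs qbg ckdur gegjr cjkl nxrxu ren
Hunk 3: at line 5 remove [gegjr,cjkl,nxrxu] add [pzw,epmar,hkh] -> 9 lines: fdxzw rlb dnfs qbg ckdur pzw epmar hkh ren
Hunk 4: at line 3 remove [qbg,ckdur,pzw] add [zjfp,drsaa,cpbh] -> 9 lines: fdxzw rlb dnfs zjfp drsaa cpbh epmar hkh ren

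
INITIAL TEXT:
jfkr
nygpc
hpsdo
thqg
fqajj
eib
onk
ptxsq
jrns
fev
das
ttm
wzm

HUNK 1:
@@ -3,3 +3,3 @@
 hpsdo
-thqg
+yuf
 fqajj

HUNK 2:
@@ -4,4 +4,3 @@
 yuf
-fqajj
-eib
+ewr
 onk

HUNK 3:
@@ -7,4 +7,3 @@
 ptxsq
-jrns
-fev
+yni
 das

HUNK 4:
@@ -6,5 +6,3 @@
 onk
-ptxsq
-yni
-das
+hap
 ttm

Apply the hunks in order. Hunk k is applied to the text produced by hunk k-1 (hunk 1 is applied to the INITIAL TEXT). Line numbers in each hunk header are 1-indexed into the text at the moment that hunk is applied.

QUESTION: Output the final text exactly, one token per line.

Hunk 1: at line 3 remove [thqg] add [yuf] -> 13 lines: jfkr nygpc hpsdo yuf fqajj eib onk ptxsq jrns fev das ttm wzm
Hunk 2: at line 4 remove [fqajj,eib] add [ewr] -> 12 lines: jfkr nygpc hpsdo yuf ewr onk ptxsq jrns fev das ttm wzm
Hunk 3: at line 7 remove [jrns,fev] add [yni] -> 11 lines: jfkr nygpc hpsdo yuf ewr onk ptxsq yni das ttm wzm
Hunk 4: at line 6 remove [ptxsq,yni,das] add [hap] -> 9 lines: jfkr nygpc hpsdo yuf ewr onk hap ttm wzm

Answer: jfkr
nygpc
hpsdo
yuf
ewr
onk
hap
ttm
wzm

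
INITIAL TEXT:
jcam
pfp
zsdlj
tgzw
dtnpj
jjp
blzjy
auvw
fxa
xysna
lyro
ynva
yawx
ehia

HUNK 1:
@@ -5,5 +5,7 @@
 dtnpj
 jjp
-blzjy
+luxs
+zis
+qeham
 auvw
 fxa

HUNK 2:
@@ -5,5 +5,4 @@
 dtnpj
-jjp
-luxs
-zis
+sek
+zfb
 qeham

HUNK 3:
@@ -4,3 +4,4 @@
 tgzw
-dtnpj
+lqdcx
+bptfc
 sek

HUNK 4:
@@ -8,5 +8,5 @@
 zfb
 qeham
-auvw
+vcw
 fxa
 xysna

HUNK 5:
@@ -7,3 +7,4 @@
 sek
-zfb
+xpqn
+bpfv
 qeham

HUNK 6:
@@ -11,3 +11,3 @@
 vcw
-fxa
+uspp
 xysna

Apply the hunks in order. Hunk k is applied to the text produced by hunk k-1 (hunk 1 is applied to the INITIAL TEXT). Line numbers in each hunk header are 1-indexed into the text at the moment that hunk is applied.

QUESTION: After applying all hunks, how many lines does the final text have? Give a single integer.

Answer: 17

Derivation:
Hunk 1: at line 5 remove [blzjy] add [luxs,zis,qeham] -> 16 lines: jcam pfp zsdlj tgzw dtnpj jjp luxs zis qeham auvw fxa xysna lyro ynva yawx ehia
Hunk 2: at line 5 remove [jjp,luxs,zis] add [sek,zfb] -> 15 lines: jcam pfp zsdlj tgzw dtnpj sek zfb qeham auvw fxa xysna lyro ynva yawx ehia
Hunk 3: at line 4 remove [dtnpj] add [lqdcx,bptfc] -> 16 lines: jcam pfp zsdlj tgzw lqdcx bptfc sek zfb qeham auvw fxa xysna lyro ynva yawx ehia
Hunk 4: at line 8 remove [auvw] add [vcw] -> 16 lines: jcam pfp zsdlj tgzw lqdcx bptfc sek zfb qeham vcw fxa xysna lyro ynva yawx ehia
Hunk 5: at line 7 remove [zfb] add [xpqn,bpfv] -> 17 lines: jcam pfp zsdlj tgzw lqdcx bptfc sek xpqn bpfv qeham vcw fxa xysna lyro ynva yawx ehia
Hunk 6: at line 11 remove [fxa] add [uspp] -> 17 lines: jcam pfp zsdlj tgzw lqdcx bptfc sek xpqn bpfv qeham vcw uspp xysna lyro ynva yawx ehia
Final line count: 17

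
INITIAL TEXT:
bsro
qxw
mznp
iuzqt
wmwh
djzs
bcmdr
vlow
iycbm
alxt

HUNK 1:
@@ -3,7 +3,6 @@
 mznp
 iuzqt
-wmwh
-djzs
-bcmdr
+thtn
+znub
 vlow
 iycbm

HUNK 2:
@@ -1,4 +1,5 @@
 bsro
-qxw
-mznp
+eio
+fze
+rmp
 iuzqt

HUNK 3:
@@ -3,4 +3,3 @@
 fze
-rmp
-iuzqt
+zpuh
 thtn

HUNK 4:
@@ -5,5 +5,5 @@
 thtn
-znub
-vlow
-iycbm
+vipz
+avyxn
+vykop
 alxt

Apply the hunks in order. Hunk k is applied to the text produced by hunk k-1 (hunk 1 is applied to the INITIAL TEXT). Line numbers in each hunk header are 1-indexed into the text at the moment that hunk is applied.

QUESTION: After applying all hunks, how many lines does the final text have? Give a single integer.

Hunk 1: at line 3 remove [wmwh,djzs,bcmdr] add [thtn,znub] -> 9 lines: bsro qxw mznp iuzqt thtn znub vlow iycbm alxt
Hunk 2: at line 1 remove [qxw,mznp] add [eio,fze,rmp] -> 10 lines: bsro eio fze rmp iuzqt thtn znub vlow iycbm alxt
Hunk 3: at line 3 remove [rmp,iuzqt] add [zpuh] -> 9 lines: bsro eio fze zpuh thtn znub vlow iycbm alxt
Hunk 4: at line 5 remove [znub,vlow,iycbm] add [vipz,avyxn,vykop] -> 9 lines: bsro eio fze zpuh thtn vipz avyxn vykop alxt
Final line count: 9

Answer: 9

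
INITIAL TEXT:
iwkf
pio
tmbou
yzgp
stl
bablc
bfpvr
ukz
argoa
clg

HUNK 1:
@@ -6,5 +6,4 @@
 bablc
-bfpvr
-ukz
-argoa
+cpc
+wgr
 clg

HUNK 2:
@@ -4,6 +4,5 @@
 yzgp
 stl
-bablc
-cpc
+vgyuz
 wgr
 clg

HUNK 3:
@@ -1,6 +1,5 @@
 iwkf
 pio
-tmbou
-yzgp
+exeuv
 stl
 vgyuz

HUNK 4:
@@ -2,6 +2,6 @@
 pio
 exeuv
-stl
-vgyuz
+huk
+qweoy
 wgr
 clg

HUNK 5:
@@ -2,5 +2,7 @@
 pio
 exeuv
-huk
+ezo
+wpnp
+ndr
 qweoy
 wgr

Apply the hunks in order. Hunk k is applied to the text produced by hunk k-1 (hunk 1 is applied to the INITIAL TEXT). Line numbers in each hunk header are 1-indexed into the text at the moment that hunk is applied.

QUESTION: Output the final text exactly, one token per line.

Hunk 1: at line 6 remove [bfpvr,ukz,argoa] add [cpc,wgr] -> 9 lines: iwkf pio tmbou yzgp stl bablc cpc wgr clg
Hunk 2: at line 4 remove [bablc,cpc] add [vgyuz] -> 8 lines: iwkf pio tmbou yzgp stl vgyuz wgr clg
Hunk 3: at line 1 remove [tmbou,yzgp] add [exeuv] -> 7 lines: iwkf pio exeuv stl vgyuz wgr clg
Hunk 4: at line 2 remove [stl,vgyuz] add [huk,qweoy] -> 7 lines: iwkf pio exeuv huk qweoy wgr clg
Hunk 5: at line 2 remove [huk] add [ezo,wpnp,ndr] -> 9 lines: iwkf pio exeuv ezo wpnp ndr qweoy wgr clg

Answer: iwkf
pio
exeuv
ezo
wpnp
ndr
qweoy
wgr
clg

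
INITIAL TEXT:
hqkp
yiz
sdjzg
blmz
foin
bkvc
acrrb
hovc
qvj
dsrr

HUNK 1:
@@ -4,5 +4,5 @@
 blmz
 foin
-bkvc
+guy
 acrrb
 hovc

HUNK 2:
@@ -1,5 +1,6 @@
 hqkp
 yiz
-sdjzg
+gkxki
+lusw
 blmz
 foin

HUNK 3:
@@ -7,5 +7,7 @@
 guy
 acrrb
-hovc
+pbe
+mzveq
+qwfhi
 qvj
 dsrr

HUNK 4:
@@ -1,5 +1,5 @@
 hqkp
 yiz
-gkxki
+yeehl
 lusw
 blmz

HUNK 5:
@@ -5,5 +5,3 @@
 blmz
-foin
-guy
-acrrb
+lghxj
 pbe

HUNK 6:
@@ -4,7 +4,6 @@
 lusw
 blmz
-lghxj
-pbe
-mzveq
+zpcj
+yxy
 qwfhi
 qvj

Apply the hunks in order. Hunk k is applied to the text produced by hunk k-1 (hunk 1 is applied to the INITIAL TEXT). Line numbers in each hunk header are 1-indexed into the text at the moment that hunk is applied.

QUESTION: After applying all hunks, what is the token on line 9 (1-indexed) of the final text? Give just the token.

Hunk 1: at line 4 remove [bkvc] add [guy] -> 10 lines: hqkp yiz sdjzg blmz foin guy acrrb hovc qvj dsrr
Hunk 2: at line 1 remove [sdjzg] add [gkxki,lusw] -> 11 lines: hqkp yiz gkxki lusw blmz foin guy acrrb hovc qvj dsrr
Hunk 3: at line 7 remove [hovc] add [pbe,mzveq,qwfhi] -> 13 lines: hqkp yiz gkxki lusw blmz foin guy acrrb pbe mzveq qwfhi qvj dsrr
Hunk 4: at line 1 remove [gkxki] add [yeehl] -> 13 lines: hqkp yiz yeehl lusw blmz foin guy acrrb pbe mzveq qwfhi qvj dsrr
Hunk 5: at line 5 remove [foin,guy,acrrb] add [lghxj] -> 11 lines: hqkp yiz yeehl lusw blmz lghxj pbe mzveq qwfhi qvj dsrr
Hunk 6: at line 4 remove [lghxj,pbe,mzveq] add [zpcj,yxy] -> 10 lines: hqkp yiz yeehl lusw blmz zpcj yxy qwfhi qvj dsrr
Final line 9: qvj

Answer: qvj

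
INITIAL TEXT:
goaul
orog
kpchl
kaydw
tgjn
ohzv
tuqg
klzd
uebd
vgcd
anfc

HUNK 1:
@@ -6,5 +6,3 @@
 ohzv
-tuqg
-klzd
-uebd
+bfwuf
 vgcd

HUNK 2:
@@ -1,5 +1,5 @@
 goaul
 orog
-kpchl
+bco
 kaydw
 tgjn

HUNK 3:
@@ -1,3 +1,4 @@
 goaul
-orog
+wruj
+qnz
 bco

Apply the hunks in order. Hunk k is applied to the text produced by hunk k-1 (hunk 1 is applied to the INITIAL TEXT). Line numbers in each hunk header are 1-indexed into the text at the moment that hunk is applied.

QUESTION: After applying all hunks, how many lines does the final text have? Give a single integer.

Hunk 1: at line 6 remove [tuqg,klzd,uebd] add [bfwuf] -> 9 lines: goaul orog kpchl kaydw tgjn ohzv bfwuf vgcd anfc
Hunk 2: at line 1 remove [kpchl] add [bco] -> 9 lines: goaul orog bco kaydw tgjn ohzv bfwuf vgcd anfc
Hunk 3: at line 1 remove [orog] add [wruj,qnz] -> 10 lines: goaul wruj qnz bco kaydw tgjn ohzv bfwuf vgcd anfc
Final line count: 10

Answer: 10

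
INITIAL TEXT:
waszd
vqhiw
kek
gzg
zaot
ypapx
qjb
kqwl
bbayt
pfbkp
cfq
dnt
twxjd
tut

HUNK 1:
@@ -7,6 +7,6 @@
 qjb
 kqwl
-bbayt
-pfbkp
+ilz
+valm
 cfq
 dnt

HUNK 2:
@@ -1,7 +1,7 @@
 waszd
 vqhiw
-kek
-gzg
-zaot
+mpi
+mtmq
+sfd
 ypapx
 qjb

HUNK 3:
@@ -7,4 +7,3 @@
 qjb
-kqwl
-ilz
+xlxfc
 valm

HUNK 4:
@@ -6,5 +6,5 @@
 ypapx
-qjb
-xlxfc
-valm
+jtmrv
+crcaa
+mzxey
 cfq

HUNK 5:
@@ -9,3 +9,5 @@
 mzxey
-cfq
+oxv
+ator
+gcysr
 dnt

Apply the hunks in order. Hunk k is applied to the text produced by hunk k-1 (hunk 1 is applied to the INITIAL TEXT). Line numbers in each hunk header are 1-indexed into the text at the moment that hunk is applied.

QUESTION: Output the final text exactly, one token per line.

Answer: waszd
vqhiw
mpi
mtmq
sfd
ypapx
jtmrv
crcaa
mzxey
oxv
ator
gcysr
dnt
twxjd
tut

Derivation:
Hunk 1: at line 7 remove [bbayt,pfbkp] add [ilz,valm] -> 14 lines: waszd vqhiw kek gzg zaot ypapx qjb kqwl ilz valm cfq dnt twxjd tut
Hunk 2: at line 1 remove [kek,gzg,zaot] add [mpi,mtmq,sfd] -> 14 lines: waszd vqhiw mpi mtmq sfd ypapx qjb kqwl ilz valm cfq dnt twxjd tut
Hunk 3: at line 7 remove [kqwl,ilz] add [xlxfc] -> 13 lines: waszd vqhiw mpi mtmq sfd ypapx qjb xlxfc valm cfq dnt twxjd tut
Hunk 4: at line 6 remove [qjb,xlxfc,valm] add [jtmrv,crcaa,mzxey] -> 13 lines: waszd vqhiw mpi mtmq sfd ypapx jtmrv crcaa mzxey cfq dnt twxjd tut
Hunk 5: at line 9 remove [cfq] add [oxv,ator,gcysr] -> 15 lines: waszd vqhiw mpi mtmq sfd ypapx jtmrv crcaa mzxey oxv ator gcysr dnt twxjd tut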